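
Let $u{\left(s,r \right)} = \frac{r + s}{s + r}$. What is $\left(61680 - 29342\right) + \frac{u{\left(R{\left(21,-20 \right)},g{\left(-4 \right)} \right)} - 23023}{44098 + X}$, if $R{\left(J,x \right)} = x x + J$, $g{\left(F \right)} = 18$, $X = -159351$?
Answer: $\frac{3727074536}{115253} \approx 32338.0$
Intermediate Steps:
$R{\left(J,x \right)} = J + x^{2}$ ($R{\left(J,x \right)} = x^{2} + J = J + x^{2}$)
$u{\left(s,r \right)} = 1$ ($u{\left(s,r \right)} = \frac{r + s}{r + s} = 1$)
$\left(61680 - 29342\right) + \frac{u{\left(R{\left(21,-20 \right)},g{\left(-4 \right)} \right)} - 23023}{44098 + X} = \left(61680 - 29342\right) + \frac{1 - 23023}{44098 - 159351} = 32338 - \frac{23022}{-115253} = 32338 - - \frac{23022}{115253} = 32338 + \frac{23022}{115253} = \frac{3727074536}{115253}$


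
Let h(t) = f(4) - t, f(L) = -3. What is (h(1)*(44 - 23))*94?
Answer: -7896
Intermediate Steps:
h(t) = -3 - t
(h(1)*(44 - 23))*94 = ((-3 - 1*1)*(44 - 23))*94 = ((-3 - 1)*21)*94 = -4*21*94 = -84*94 = -7896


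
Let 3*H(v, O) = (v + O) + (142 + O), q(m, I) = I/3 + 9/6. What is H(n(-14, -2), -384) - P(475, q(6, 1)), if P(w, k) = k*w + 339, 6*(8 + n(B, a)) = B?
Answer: -25595/18 ≈ -1421.9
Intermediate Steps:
n(B, a) = -8 + B/6
q(m, I) = 3/2 + I/3 (q(m, I) = I*(⅓) + 9*(⅙) = I/3 + 3/2 = 3/2 + I/3)
H(v, O) = 142/3 + v/3 + 2*O/3 (H(v, O) = ((v + O) + (142 + O))/3 = ((O + v) + (142 + O))/3 = (142 + v + 2*O)/3 = 142/3 + v/3 + 2*O/3)
P(w, k) = 339 + k*w
H(n(-14, -2), -384) - P(475, q(6, 1)) = (142/3 + (-8 + (⅙)*(-14))/3 + (⅔)*(-384)) - (339 + (3/2 + (⅓)*1)*475) = (142/3 + (-8 - 7/3)/3 - 256) - (339 + (3/2 + ⅓)*475) = (142/3 + (⅓)*(-31/3) - 256) - (339 + (11/6)*475) = (142/3 - 31/9 - 256) - (339 + 5225/6) = -1909/9 - 1*7259/6 = -1909/9 - 7259/6 = -25595/18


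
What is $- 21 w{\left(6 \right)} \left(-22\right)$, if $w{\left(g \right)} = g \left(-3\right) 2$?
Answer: $-16632$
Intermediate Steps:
$w{\left(g \right)} = - 6 g$ ($w{\left(g \right)} = - 3 g 2 = - 6 g$)
$- 21 w{\left(6 \right)} \left(-22\right) = - 21 \left(\left(-6\right) 6\right) \left(-22\right) = \left(-21\right) \left(-36\right) \left(-22\right) = 756 \left(-22\right) = -16632$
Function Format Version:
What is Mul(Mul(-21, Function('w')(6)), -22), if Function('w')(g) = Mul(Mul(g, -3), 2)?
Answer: -16632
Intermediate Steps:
Function('w')(g) = Mul(-6, g) (Function('w')(g) = Mul(Mul(-3, g), 2) = Mul(-6, g))
Mul(Mul(-21, Function('w')(6)), -22) = Mul(Mul(-21, Mul(-6, 6)), -22) = Mul(Mul(-21, -36), -22) = Mul(756, -22) = -16632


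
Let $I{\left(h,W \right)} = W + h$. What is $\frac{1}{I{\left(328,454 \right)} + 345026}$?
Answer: $\frac{1}{345808} \approx 2.8918 \cdot 10^{-6}$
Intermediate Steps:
$\frac{1}{I{\left(328,454 \right)} + 345026} = \frac{1}{\left(454 + 328\right) + 345026} = \frac{1}{782 + 345026} = \frac{1}{345808}$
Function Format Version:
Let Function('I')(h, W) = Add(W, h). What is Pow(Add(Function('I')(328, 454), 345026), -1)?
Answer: Rational(1, 345808) ≈ 2.8918e-6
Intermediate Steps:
Pow(Add(Function('I')(328, 454), 345026), -1) = Pow(Add(Add(454, 328), 345026), -1) = Pow(Add(782, 345026), -1) = Pow(345808, -1) = Rational(1, 345808)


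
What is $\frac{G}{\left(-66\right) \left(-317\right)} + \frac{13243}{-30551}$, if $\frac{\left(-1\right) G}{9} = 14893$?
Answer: $- \frac{1457344811}{213062674} \approx -6.84$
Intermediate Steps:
$G = -134037$ ($G = \left(-9\right) 14893 = -134037$)
$\frac{G}{\left(-66\right) \left(-317\right)} + \frac{13243}{-30551} = - \frac{134037}{\left(-66\right) \left(-317\right)} + \frac{13243}{-30551} = - \frac{134037}{20922} + 13243 \left(- \frac{1}{30551}\right) = \left(-134037\right) \frac{1}{20922} - \frac{13243}{30551} = - \frac{44679}{6974} - \frac{13243}{30551} = - \frac{1457344811}{213062674}$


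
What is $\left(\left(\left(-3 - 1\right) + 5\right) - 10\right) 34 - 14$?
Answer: $-320$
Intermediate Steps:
$\left(\left(\left(-3 - 1\right) + 5\right) - 10\right) 34 - 14 = \left(\left(-4 + 5\right) - 10\right) 34 - 14 = \left(1 - 10\right) 34 - 14 = \left(-9\right) 34 - 14 = -306 - 14 = -320$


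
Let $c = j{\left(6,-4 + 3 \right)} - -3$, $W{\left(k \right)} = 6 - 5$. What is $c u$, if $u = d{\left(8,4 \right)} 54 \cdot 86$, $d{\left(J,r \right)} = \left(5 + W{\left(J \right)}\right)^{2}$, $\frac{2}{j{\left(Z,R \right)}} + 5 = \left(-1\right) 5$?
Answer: $\frac{2340576}{5} \approx 4.6812 \cdot 10^{5}$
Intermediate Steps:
$W{\left(k \right)} = 1$ ($W{\left(k \right)} = 6 - 5 = 1$)
$j{\left(Z,R \right)} = - \frac{1}{5}$ ($j{\left(Z,R \right)} = \frac{2}{-5 - 5} = \frac{2}{-10} = 2 \left(- \frac{1}{10}\right) = - \frac{1}{5}$)
$d{\left(J,r \right)} = 36$ ($d{\left(J,r \right)} = \left(5 + 1\right)^{2} = 6^{2} = 36$)
$c = \frac{14}{5}$ ($c = - \frac{1}{5} - -3 = - \frac{1}{5} + 3 = \frac{14}{5} \approx 2.8$)
$u = 167184$ ($u = 36 \cdot 54 \cdot 86 = 1944 \cdot 86 = 167184$)
$c u = \frac{14}{5} \cdot 167184 = \frac{2340576}{5}$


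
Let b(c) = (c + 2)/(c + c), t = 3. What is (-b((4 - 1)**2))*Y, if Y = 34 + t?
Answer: -407/18 ≈ -22.611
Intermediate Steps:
Y = 37 (Y = 34 + 3 = 37)
b(c) = (2 + c)/(2*c) (b(c) = (2 + c)/((2*c)) = (2 + c)*(1/(2*c)) = (2 + c)/(2*c))
(-b((4 - 1)**2))*Y = -(2 + (4 - 1)**2)/(2*((4 - 1)**2))*37 = -(2 + 3**2)/(2*(3**2))*37 = -(2 + 9)/(2*9)*37 = -11/(2*9)*37 = -1*11/18*37 = -11/18*37 = -407/18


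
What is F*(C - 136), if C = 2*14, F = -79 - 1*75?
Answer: 16632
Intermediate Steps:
F = -154 (F = -79 - 75 = -154)
C = 28
F*(C - 136) = -154*(28 - 136) = -154*(-108) = 16632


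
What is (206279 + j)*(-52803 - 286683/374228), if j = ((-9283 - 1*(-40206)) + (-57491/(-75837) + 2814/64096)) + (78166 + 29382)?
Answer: -5519087556938363709997703/303177592845376 ≈ -1.8204e+10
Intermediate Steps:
j = 336545215249123/2430424176 (j = ((-9283 + 40206) + (-57491*(-1/75837) + 2814*(1/64096))) + 107548 = (30923 + (57491/75837 + 1407/32048)) + 107548 = (30923 + 1949174227/2430424176) + 107548 = 75157955968675/2430424176 + 107548 = 336545215249123/2430424176 ≈ 1.3847e+5)
(206279 + j)*(-52803 - 286683/374228) = (206279 + 336545215249123/2430424176)*(-52803 - 286683/374228) = 837890683850227*(-52803 - 286683*1/374228)/2430424176 = 837890683850227*(-52803 - 286683/374228)/2430424176 = (837890683850227/2430424176)*(-19760647767/374228) = -5519087556938363709997703/303177592845376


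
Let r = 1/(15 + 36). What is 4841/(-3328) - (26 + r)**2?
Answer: -5872963153/8656128 ≈ -678.47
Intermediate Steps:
r = 1/51 ≈ 0.019608
4841/(-3328) - (26 + r)**2 = 4841/(-3328) - (26 + 1/51)**2 = 4841*(-1/3328) - (1327/51)**2 = -4841/3328 - 1*1760929/2601 = -4841/3328 - 1760929/2601 = -5872963153/8656128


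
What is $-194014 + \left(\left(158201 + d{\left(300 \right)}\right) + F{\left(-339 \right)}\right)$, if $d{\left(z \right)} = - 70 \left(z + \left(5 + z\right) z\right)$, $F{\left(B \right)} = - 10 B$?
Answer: $-6458423$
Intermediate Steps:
$d{\left(z \right)} = - 70 z - 70 z \left(5 + z\right)$ ($d{\left(z \right)} = - 70 \left(z + z \left(5 + z\right)\right) = - 70 z - 70 z \left(5 + z\right)$)
$-194014 + \left(\left(158201 + d{\left(300 \right)}\right) + F{\left(-339 \right)}\right) = -194014 + \left(\left(158201 - 21000 \left(6 + 300\right)\right) - -3390\right) = -194014 + \left(\left(158201 - 21000 \cdot 306\right) + 3390\right) = -194014 + \left(\left(158201 - 6426000\right) + 3390\right) = -194014 + \left(-6267799 + 3390\right) = -194014 - 6264409 = -6458423$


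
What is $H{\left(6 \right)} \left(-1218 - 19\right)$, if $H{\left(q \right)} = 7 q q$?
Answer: $-311724$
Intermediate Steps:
$H{\left(q \right)} = 7 q^{2}$
$H{\left(6 \right)} \left(-1218 - 19\right) = 7 \cdot 6^{2} \left(-1218 - 19\right) = 7 \cdot 36 \left(-1237\right) = 252 \left(-1237\right) = -311724$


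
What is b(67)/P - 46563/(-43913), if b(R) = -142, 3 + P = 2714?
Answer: 119996647/119048143 ≈ 1.0080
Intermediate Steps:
P = 2711 (P = -3 + 2714 = 2711)
b(67)/P - 46563/(-43913) = -142/2711 - 46563/(-43913) = -142*1/2711 - 46563*(-1/43913) = -142/2711 + 46563/43913 = 119996647/119048143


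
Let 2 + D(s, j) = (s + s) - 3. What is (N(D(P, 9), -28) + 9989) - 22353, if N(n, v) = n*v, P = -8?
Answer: -11776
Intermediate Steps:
D(s, j) = -5 + 2*s (D(s, j) = -2 + ((s + s) - 3) = -2 + (2*s - 3) = -2 + (-3 + 2*s) = -5 + 2*s)
(N(D(P, 9), -28) + 9989) - 22353 = ((-5 + 2*(-8))*(-28) + 9989) - 22353 = ((-5 - 16)*(-28) + 9989) - 22353 = (-21*(-28) + 9989) - 22353 = (588 + 9989) - 22353 = 10577 - 22353 = -11776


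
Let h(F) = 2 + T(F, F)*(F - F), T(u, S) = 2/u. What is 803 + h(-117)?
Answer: 805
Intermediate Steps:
h(F) = 2 (h(F) = 2 + (2/F)*(F - F) = 2 + (2/F)*0 = 2 + 0 = 2)
803 + h(-117) = 803 + 2 = 805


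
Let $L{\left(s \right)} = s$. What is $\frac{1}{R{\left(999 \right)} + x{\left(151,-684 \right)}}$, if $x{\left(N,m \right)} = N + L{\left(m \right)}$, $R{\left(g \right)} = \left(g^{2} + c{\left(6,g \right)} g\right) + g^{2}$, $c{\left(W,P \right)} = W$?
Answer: $\frac{1}{2001463} \approx 4.9963 \cdot 10^{-7}$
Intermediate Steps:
$R{\left(g \right)} = 2 g^{2} + 6 g$ ($R{\left(g \right)} = \left(g^{2} + 6 g\right) + g^{2} = 2 g^{2} + 6 g$)
$x{\left(N,m \right)} = N + m$
$\frac{1}{R{\left(999 \right)} + x{\left(151,-684 \right)}} = \frac{1}{2 \cdot 999 \left(3 + 999\right) + \left(151 - 684\right)} = \frac{1}{2 \cdot 999 \cdot 1002 - 533} = \frac{1}{2001996 - 533} = \frac{1}{2001463}$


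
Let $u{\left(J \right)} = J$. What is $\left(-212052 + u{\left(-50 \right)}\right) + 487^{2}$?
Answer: $25067$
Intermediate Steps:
$\left(-212052 + u{\left(-50 \right)}\right) + 487^{2} = \left(-212052 - 50\right) + 487^{2} = -212102 + 237169 = 25067$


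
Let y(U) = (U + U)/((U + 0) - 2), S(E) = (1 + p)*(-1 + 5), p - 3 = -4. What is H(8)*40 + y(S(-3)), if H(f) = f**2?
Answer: 2560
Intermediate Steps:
p = -1 (p = 3 - 4 = -1)
S(E) = 0 (S(E) = (1 - 1)*(-1 + 5) = 0*4 = 0)
y(U) = 2*U/(-2 + U) (y(U) = (2*U)/(U - 2) = (2*U)/(-2 + U) = 2*U/(-2 + U))
H(8)*40 + y(S(-3)) = 8**2*40 + 2*0/(-2 + 0) = 64*40 + 2*0/(-2) = 2560 + 2*0*(-1/2) = 2560 + 0 = 2560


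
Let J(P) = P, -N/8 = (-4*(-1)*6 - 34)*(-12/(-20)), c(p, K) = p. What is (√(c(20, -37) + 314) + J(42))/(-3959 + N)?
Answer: -42/3911 - √334/3911 ≈ -0.015412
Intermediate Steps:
N = 48 (N = -8*(-4*(-1)*6 - 34)*(-12/(-20)) = -8*(4*6 - 34)*(-12*(-1/20)) = -8*(24 - 34)*3/5 = -(-80)*3/5 = -8*(-6) = 48)
(√(c(20, -37) + 314) + J(42))/(-3959 + N) = (√(20 + 314) + 42)/(-3959 + 48) = (√334 + 42)/(-3911) = (42 + √334)*(-1/3911) = -42/3911 - √334/3911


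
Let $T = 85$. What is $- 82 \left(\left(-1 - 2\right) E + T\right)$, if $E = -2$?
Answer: $-7462$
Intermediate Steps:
$- 82 \left(\left(-1 - 2\right) E + T\right) = - 82 \left(\left(-1 - 2\right) \left(-2\right) + 85\right) = - 82 \left(\left(-3\right) \left(-2\right) + 85\right) = - 82 \left(6 + 85\right) = \left(-82\right) 91 = -7462$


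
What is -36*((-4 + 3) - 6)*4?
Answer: 1008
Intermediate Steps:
-36*((-4 + 3) - 6)*4 = -36*(-1 - 6)*4 = -36*(-7)*4 = 252*4 = 1008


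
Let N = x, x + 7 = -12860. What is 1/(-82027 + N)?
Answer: -1/94894 ≈ -1.0538e-5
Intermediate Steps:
x = -12867 (x = -7 - 12860 = -12867)
N = -12867
1/(-82027 + N) = 1/(-82027 - 12867) = 1/(-94894) = -1/94894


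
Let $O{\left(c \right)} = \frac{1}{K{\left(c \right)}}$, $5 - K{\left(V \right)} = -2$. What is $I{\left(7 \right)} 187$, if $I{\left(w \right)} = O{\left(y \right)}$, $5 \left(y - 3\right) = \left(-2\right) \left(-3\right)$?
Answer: $\frac{187}{7} \approx 26.714$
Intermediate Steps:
$y = \frac{21}{5}$ ($y = 3 + \frac{\left(-2\right) \left(-3\right)}{5} = 3 + \frac{1}{5} \cdot 6 = 3 + \frac{6}{5} = \frac{21}{5} \approx 4.2$)
$K{\left(V \right)} = 7$ ($K{\left(V \right)} = 5 - -2 = 5 + 2 = 7$)
$O{\left(c \right)} = \frac{1}{7}$
$I{\left(w \right)} = \frac{1}{7}$
$I{\left(7 \right)} 187 = \frac{1}{7} \cdot 187 = \frac{187}{7}$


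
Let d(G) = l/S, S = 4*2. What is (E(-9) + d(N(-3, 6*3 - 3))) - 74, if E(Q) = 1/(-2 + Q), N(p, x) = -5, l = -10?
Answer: -3315/44 ≈ -75.341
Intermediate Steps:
S = 8
d(G) = -5/4 (d(G) = -10/8 = -10*1/8 = -5/4)
(E(-9) + d(N(-3, 6*3 - 3))) - 74 = (1/(-2 - 9) - 5/4) - 74 = (1/(-11) - 5/4) - 74 = (-1/11 - 5/4) - 74 = -59/44 - 74 = -3315/44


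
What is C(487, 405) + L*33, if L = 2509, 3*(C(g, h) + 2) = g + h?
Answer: 249277/3 ≈ 83092.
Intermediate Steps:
C(g, h) = -2 + g/3 + h/3 (C(g, h) = -2 + (g + h)/3 = -2 + (g/3 + h/3) = -2 + g/3 + h/3)
C(487, 405) + L*33 = (-2 + (1/3)*487 + (1/3)*405) + 2509*33 = (-2 + 487/3 + 135) + 82797 = 886/3 + 82797 = 249277/3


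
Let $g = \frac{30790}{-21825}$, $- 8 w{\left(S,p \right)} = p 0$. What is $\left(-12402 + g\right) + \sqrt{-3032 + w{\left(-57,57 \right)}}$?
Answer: $- \frac{54140888}{4365} + 2 i \sqrt{758} \approx -12403.0 + 55.064 i$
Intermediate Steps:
$w{\left(S,p \right)} = 0$ ($w{\left(S,p \right)} = - \frac{p 0}{8} = \left(- \frac{1}{8}\right) 0 = 0$)
$g = - \frac{6158}{4365}$ ($g = 30790 \left(- \frac{1}{21825}\right) = - \frac{6158}{4365} \approx -1.4108$)
$\left(-12402 + g\right) + \sqrt{-3032 + w{\left(-57,57 \right)}} = \left(-12402 - \frac{6158}{4365}\right) + \sqrt{-3032 + 0} = - \frac{54140888}{4365} + \sqrt{-3032} = - \frac{54140888}{4365} + 2 i \sqrt{758}$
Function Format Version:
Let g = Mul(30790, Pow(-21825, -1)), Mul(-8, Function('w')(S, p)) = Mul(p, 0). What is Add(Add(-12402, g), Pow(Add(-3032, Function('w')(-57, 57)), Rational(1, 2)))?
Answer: Add(Rational(-54140888, 4365), Mul(2, I, Pow(758, Rational(1, 2)))) ≈ Add(-12403., Mul(55.064, I))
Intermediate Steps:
Function('w')(S, p) = 0 (Function('w')(S, p) = Mul(Rational(-1, 8), Mul(p, 0)) = Mul(Rational(-1, 8), 0) = 0)
g = Rational(-6158, 4365) (g = Mul(30790, Rational(-1, 21825)) = Rational(-6158, 4365) ≈ -1.4108)
Add(Add(-12402, g), Pow(Add(-3032, Function('w')(-57, 57)), Rational(1, 2))) = Add(Add(-12402, Rational(-6158, 4365)), Pow(Add(-3032, 0), Rational(1, 2))) = Add(Rational(-54140888, 4365), Pow(-3032, Rational(1, 2))) = Add(Rational(-54140888, 4365), Mul(2, I, Pow(758, Rational(1, 2))))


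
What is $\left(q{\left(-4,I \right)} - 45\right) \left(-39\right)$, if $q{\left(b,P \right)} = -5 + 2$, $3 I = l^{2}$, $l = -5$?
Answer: $1872$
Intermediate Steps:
$I = \frac{25}{3}$ ($I = \frac{\left(-5\right)^{2}}{3} = \frac{1}{3} \cdot 25 = \frac{25}{3} \approx 8.3333$)
$q{\left(b,P \right)} = -3$
$\left(q{\left(-4,I \right)} - 45\right) \left(-39\right) = \left(-3 - 45\right) \left(-39\right) = \left(-48\right) \left(-39\right) = 1872$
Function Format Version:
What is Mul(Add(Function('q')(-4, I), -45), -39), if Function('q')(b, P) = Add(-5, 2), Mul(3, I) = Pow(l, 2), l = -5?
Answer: 1872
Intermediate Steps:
I = Rational(25, 3) (I = Mul(Rational(1, 3), Pow(-5, 2)) = Mul(Rational(1, 3), 25) = Rational(25, 3) ≈ 8.3333)
Function('q')(b, P) = -3
Mul(Add(Function('q')(-4, I), -45), -39) = Mul(Add(-3, -45), -39) = Mul(-48, -39) = 1872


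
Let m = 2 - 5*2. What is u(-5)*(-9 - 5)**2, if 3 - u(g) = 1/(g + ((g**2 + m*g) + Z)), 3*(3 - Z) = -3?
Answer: 9359/16 ≈ 584.94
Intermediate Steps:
m = -8 (m = 2 - 10 = -8)
Z = 4 (Z = 3 - 1/3*(-3) = 3 + 1 = 4)
u(g) = 3 - 1/(4 + g**2 - 7*g) (u(g) = 3 - 1/(g + ((g**2 - 8*g) + 4)) = 3 - 1/(g + (4 + g**2 - 8*g)) = 3 - 1/(4 + g**2 - 7*g))
u(-5)*(-9 - 5)**2 = ((11 - 21*(-5) + 3*(-5)**2)/(4 + (-5)**2 - 7*(-5)))*(-9 - 5)**2 = ((11 + 105 + 3*25)/(4 + 25 + 35))*(-14)**2 = ((11 + 105 + 75)/64)*196 = ((1/64)*191)*196 = (191/64)*196 = 9359/16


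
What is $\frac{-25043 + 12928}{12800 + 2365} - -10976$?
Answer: $\frac{33287785}{3033} \approx 10975.0$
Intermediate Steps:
$\frac{-25043 + 12928}{12800 + 2365} - -10976 = - \frac{12115}{15165} + 10976 = \left(-12115\right) \frac{1}{15165} + 10976 = - \frac{2423}{3033} + 10976 = \frac{33287785}{3033}$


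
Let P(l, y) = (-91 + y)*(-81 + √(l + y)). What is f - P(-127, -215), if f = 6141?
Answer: -18645 + 918*I*√38 ≈ -18645.0 + 5658.9*I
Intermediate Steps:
f - P(-127, -215) = 6141 - (7371 - 91*√(-127 - 215) - 81*(-215) - 215*√(-127 - 215)) = 6141 - (7371 - 273*I*√38 + 17415 - 645*I*√38) = 6141 - (24786 - 918*I*√38) = 6141 + (-24786 + 918*I*√38) = -18645 + 918*I*√38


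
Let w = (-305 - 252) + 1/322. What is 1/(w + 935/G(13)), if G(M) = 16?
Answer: -2576/1284289 ≈ -0.0020058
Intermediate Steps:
w = -179353/322 (w = -557 + 1/322 = -179353/322 ≈ -557.00)
1/(w + 935/G(13)) = 1/(-179353/322 + 935/16) = 1/(-1284289/2576) = -2576/1284289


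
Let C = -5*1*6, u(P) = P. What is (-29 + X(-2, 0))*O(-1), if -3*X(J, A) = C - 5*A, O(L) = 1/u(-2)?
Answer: 19/2 ≈ 9.5000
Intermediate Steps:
C = -30 (C = -5*6 = -30)
O(L) = -½ (O(L) = 1/(-2) = -½)
X(J, A) = 10 + 5*A/3 (X(J, A) = -(-30 - 5*A)/3 = 10 + 5*A/3)
(-29 + X(-2, 0))*O(-1) = (-29 + (10 + (5/3)*0))*(-½) = (-29 + (10 + 0))*(-½) = (-29 + 10)*(-½) = -19*(-½) = 19/2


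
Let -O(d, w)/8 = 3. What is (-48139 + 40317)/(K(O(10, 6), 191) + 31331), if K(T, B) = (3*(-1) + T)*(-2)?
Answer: -7822/31385 ≈ -0.24923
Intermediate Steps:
O(d, w) = -24 (O(d, w) = -8*3 = -24)
K(T, B) = 6 - 2*T (K(T, B) = (-3 + T)*(-2) = 6 - 2*T)
(-48139 + 40317)/(K(O(10, 6), 191) + 31331) = (-48139 + 40317)/((6 - 2*(-24)) + 31331) = -7822/((6 + 48) + 31331) = -7822/(54 + 31331) = -7822/31385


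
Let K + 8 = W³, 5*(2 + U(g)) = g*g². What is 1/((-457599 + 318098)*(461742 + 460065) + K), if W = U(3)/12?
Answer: -216000/27776087636035087 ≈ -7.7765e-12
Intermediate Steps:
U(g) = -2 + g³/5 (U(g) = -2 + (g*g²)/5 = -2 + g³/5)
W = 17/60 (W = (-2 + (⅕)*3³)/12 = (-2 + (⅕)*27)*(1/12) = (-2 + 27/5)*(1/12) = (17/5)*(1/12) = 17/60 ≈ 0.28333)
K = -1723087/216000 (K = -8 + (17/60)³ = -8 + 4913/216000 = -1723087/216000 ≈ -7.9773)
1/((-457599 + 318098)*(461742 + 460065) + K) = 1/((-457599 + 318098)*(461742 + 460065) - 1723087/216000) = 1/(-139501*921807 - 1723087/216000) = 1/(-128592998307 - 1723087/216000) = 1/(-27776087636035087/216000) = -216000/27776087636035087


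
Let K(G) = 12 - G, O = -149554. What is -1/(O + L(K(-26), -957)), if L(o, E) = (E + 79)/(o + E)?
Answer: 919/137439248 ≈ 6.6866e-6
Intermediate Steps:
L(o, E) = (79 + E)/(E + o)
-1/(O + L(K(-26), -957)) = -1/(-149554 + (79 - 957)/(-957 + (12 - 1*(-26)))) = -1/(-149554 - 878/(-957 + (12 + 26))) = -1/(-149554 - 878/(-957 + 38)) = -1/(-149554 - 878/(-919)) = -1/(-149554 - 1/919*(-878)) = -1/(-149554 + 878/919) = -1/(-137439248/919) = -1*(-919/137439248) = 919/137439248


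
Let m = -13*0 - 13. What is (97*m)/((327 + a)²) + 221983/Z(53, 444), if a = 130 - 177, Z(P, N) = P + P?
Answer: 8701666767/4155200 ≈ 2094.2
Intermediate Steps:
Z(P, N) = 2*P
a = -47
m = -13 (m = 0 - 13 = -13)
(97*m)/((327 + a)²) + 221983/Z(53, 444) = (97*(-13))/((327 - 47)²) + 221983/((2*53)) = -1261/(280²) + 221983/106 = -1261/78400 + 221983*(1/106) = -1261*1/78400 + 221983/106 = -1261/78400 + 221983/106 = 8701666767/4155200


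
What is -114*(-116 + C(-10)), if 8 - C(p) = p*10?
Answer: 912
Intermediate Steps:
C(p) = 8 - 10*p (C(p) = 8 - p*10 = 8 - 10*p)
-114*(-116 + C(-10)) = -114*(-116 + (8 - 10*(-10))) = -114*(-116 + (8 + 100)) = -114*(-116 + 108) = -114*(-8) = 912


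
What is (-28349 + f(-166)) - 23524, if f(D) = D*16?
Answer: -54529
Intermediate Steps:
f(D) = 16*D
(-28349 + f(-166)) - 23524 = (-28349 + 16*(-166)) - 23524 = (-28349 - 2656) - 23524 = -31005 - 23524 = -54529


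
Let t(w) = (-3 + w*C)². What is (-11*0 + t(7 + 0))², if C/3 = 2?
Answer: 2313441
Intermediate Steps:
C = 6 (C = 3*2 = 6)
t(w) = (-3 + 6*w)² (t(w) = (-3 + w*6)² = (-3 + 6*w)²)
(-11*0 + t(7 + 0))² = (-11*0 + 9*(-1 + 2*(7 + 0))²)² = (0 + 9*(-1 + 2*7)²)² = (0 + 9*(-1 + 14)²)² = (0 + 9*13²)² = (0 + 9*169)² = (0 + 1521)² = 1521² = 2313441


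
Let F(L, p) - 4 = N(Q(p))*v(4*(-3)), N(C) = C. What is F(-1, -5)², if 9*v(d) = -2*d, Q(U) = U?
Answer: 784/9 ≈ 87.111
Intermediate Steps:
v(d) = -2*d/9 (v(d) = (-2*d)/9 = -2*d/9)
F(L, p) = 4 + 8*p/3 (F(L, p) = 4 + p*(-8*(-3)/9) = 4 + p*(-2/9*(-12)) = 4 + p*(8/3) = 4 + 8*p/3)
F(-1, -5)² = (4 + (8/3)*(-5))² = (4 - 40/3)² = (-28/3)² = 784/9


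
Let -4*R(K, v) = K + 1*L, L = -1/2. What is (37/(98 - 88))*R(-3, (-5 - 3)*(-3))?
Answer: 259/80 ≈ 3.2375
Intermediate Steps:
L = -½ (L = -1*½ = -½ ≈ -0.50000)
R(K, v) = ⅛ - K/4 (R(K, v) = -(K + 1*(-½))/4 = -(K - ½)/4 = -(-½ + K)/4 = ⅛ - K/4)
(37/(98 - 88))*R(-3, (-5 - 3)*(-3)) = (37/(98 - 88))*(⅛ - ¼*(-3)) = (37/10)*(⅛ + ¾) = ((⅒)*37)*(7/8) = (37/10)*(7/8) = 259/80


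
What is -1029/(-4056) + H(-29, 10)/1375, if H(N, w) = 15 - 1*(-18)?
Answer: 46931/169000 ≈ 0.27770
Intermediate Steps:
H(N, w) = 33 (H(N, w) = 15 + 18 = 33)
-1029/(-4056) + H(-29, 10)/1375 = -1029/(-4056) + 33/1375 = -1029*(-1/4056) + 33*(1/1375) = 343/1352 + 3/125 = 46931/169000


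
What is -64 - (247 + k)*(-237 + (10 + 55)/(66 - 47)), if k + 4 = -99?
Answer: 637856/19 ≈ 33571.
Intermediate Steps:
k = -103 (k = -4 - 99 = -103)
-64 - (247 + k)*(-237 + (10 + 55)/(66 - 47)) = -64 - (247 - 103)*(-237 + (10 + 55)/(66 - 47)) = -64 - 144*(-237 + 65/19) = -64 - 144*(-4438)/19 = -64 - 1*(-639072/19) = -64 + 639072/19 = 637856/19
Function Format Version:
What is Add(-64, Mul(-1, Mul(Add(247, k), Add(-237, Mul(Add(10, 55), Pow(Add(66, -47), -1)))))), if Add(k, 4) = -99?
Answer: Rational(637856, 19) ≈ 33571.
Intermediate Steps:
k = -103 (k = Add(-4, -99) = -103)
Add(-64, Mul(-1, Mul(Add(247, k), Add(-237, Mul(Add(10, 55), Pow(Add(66, -47), -1)))))) = Add(-64, Mul(-1, Mul(Add(247, -103), Add(-237, Mul(Add(10, 55), Pow(Add(66, -47), -1)))))) = Add(-64, Mul(-1, Mul(144, Add(-237, Mul(65, Pow(19, -1)))))) = Add(-64, Mul(-1, Mul(144, Add(-237, Mul(65, Rational(1, 19)))))) = Add(-64, Mul(-1, Mul(144, Add(-237, Rational(65, 19))))) = Add(-64, Mul(-1, Mul(144, Rational(-4438, 19)))) = Add(-64, Mul(-1, Rational(-639072, 19))) = Add(-64, Rational(639072, 19)) = Rational(637856, 19)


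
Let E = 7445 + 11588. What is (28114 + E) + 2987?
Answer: 50134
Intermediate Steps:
E = 19033
(28114 + E) + 2987 = (28114 + 19033) + 2987 = 47147 + 2987 = 50134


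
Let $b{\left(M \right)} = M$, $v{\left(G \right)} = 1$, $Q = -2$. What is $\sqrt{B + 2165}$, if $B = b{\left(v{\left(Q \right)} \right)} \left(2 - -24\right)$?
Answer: $\sqrt{2191} \approx 46.808$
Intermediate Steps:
$B = 26$ ($B = 1 \left(2 - -24\right) = 1 \left(2 + 24\right) = 1 \cdot 26 = 26$)
$\sqrt{B + 2165} = \sqrt{26 + 2165} = \sqrt{2191}$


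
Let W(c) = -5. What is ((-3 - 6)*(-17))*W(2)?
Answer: -765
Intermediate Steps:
((-3 - 6)*(-17))*W(2) = ((-3 - 6)*(-17))*(-5) = -9*(-17)*(-5) = 153*(-5) = -765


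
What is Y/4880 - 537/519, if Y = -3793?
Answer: -1529709/844240 ≈ -1.8119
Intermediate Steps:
Y/4880 - 537/519 = -3793/4880 - 537/519 = -3793*1/4880 - 537*1/519 = -3793/4880 - 179/173 = -1529709/844240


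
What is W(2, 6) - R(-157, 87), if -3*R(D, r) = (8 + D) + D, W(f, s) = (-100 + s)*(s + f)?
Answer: -854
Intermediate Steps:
W(f, s) = (-100 + s)*(f + s)
R(D, r) = -8/3 - 2*D/3 (R(D, r) = -((8 + D) + D)/3 = -(8 + 2*D)/3 = -8/3 - 2*D/3)
W(2, 6) - R(-157, 87) = (6**2 - 100*2 - 100*6 + 2*6) - (-8/3 - 2/3*(-157)) = (36 - 200 - 600 + 12) - (-8/3 + 314/3) = -752 - 1*102 = -752 - 102 = -854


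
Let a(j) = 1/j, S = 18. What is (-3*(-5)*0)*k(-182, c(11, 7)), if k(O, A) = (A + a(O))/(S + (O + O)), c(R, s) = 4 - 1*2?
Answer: 0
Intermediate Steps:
c(R, s) = 2 (c(R, s) = 4 - 2 = 2)
a(j) = 1/j
k(O, A) = (A + 1/O)/(18 + 2*O) (k(O, A) = (A + 1/O)/(18 + (O + O)) = (A + 1/O)/(18 + 2*O))
(-3*(-5)*0)*k(-182, c(11, 7)) = (-3*(-5)*0)*((1/2)*(1 + 2*(-182))/(-182*(9 - 182))) = (15*0)*((1/2)*(-1/182)*(1 - 364)/(-173)) = 0*((1/2)*(-1/182)*(-1/173)*(-363)) = 0*(-363/62972) = 0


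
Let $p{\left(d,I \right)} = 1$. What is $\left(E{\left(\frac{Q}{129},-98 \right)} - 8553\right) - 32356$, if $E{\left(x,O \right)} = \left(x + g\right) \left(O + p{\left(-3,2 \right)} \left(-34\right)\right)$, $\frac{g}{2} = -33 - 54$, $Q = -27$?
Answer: $- \frac{770275}{43} \approx -17913.0$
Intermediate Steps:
$g = -174$ ($g = 2 \left(-33 - 54\right) = 2 \left(-87\right) = -174$)
$E{\left(x,O \right)} = \left(-174 + x\right) \left(-34 + O\right)$ ($E{\left(x,O \right)} = \left(x - 174\right) \left(O + 1 \left(-34\right)\right) = \left(-174 + x\right) \left(O - 34\right) = \left(-174 + x\right) \left(-34 + O\right)$)
$\left(E{\left(\frac{Q}{129},-98 \right)} - 8553\right) - 32356 = \left(\left(5916 - -17052 - 34 \left(- \frac{27}{129}\right) - 98 \left(- \frac{27}{129}\right)\right) - 8553\right) - 32356 = \left(\left(5916 + 17052 - 34 \left(\left(-27\right) \frac{1}{129}\right) - 98 \left(\left(-27\right) \frac{1}{129}\right)\right) - 8553\right) - 32356 = \left(\left(5916 + 17052 - - \frac{306}{43} - - \frac{882}{43}\right) - 8553\right) - 32356 = \left(\left(5916 + 17052 + \frac{306}{43} + \frac{882}{43}\right) - 8553\right) - 32356 = \left(\frac{988812}{43} - 8553\right) - 32356 = \frac{621033}{43} - 32356 = - \frac{770275}{43}$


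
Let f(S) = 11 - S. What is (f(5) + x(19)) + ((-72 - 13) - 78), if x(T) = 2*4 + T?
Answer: -130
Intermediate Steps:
x(T) = 8 + T
(f(5) + x(19)) + ((-72 - 13) - 78) = ((11 - 1*5) + (8 + 19)) + ((-72 - 13) - 78) = ((11 - 5) + 27) + (-85 - 78) = (6 + 27) - 163 = 33 - 163 = -130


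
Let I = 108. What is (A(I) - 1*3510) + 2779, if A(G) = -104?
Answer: -835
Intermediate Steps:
(A(I) - 1*3510) + 2779 = (-104 - 1*3510) + 2779 = (-104 - 3510) + 2779 = -3614 + 2779 = -835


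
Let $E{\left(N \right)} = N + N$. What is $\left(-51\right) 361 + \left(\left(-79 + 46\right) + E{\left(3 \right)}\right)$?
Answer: $-18438$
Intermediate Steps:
$E{\left(N \right)} = 2 N$
$\left(-51\right) 361 + \left(\left(-79 + 46\right) + E{\left(3 \right)}\right) = \left(-51\right) 361 + \left(\left(-79 + 46\right) + 2 \cdot 3\right) = -18411 + \left(-33 + 6\right) = -18411 - 27 = -18438$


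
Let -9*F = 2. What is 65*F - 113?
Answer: -1147/9 ≈ -127.44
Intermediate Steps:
F = -2/9 (F = -1/9*2 = -2/9 ≈ -0.22222)
65*F - 113 = 65*(-2/9) - 113 = -130/9 - 113 = -1147/9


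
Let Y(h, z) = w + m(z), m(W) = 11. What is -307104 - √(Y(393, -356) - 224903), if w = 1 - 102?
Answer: -307104 - I*√224993 ≈ -3.071e+5 - 474.33*I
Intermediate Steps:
w = -101
Y(h, z) = -90 (Y(h, z) = -101 + 11 = -90)
-307104 - √(Y(393, -356) - 224903) = -307104 - √(-90 - 224903) = -307104 - √(-224993) = -307104 - I*√224993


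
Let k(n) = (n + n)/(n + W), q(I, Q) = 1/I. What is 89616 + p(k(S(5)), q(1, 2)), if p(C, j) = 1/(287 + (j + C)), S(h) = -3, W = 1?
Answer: 26078257/291 ≈ 89616.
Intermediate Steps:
k(n) = 2*n/(1 + n) (k(n) = (n + n)/(n + 1) = (2*n)/(1 + n) = 2*n/(1 + n))
p(C, j) = 1/(287 + C + j) (p(C, j) = 1/(287 + (C + j)) = 1/(287 + C + j))
89616 + p(k(S(5)), q(1, 2)) = 89616 + 1/(287 + 2*(-3)/(1 - 3) + 1/1) = 89616 + 1/(287 + 2*(-3)/(-2) + 1) = 89616 + 1/(287 + 2*(-3)*(-½) + 1) = 89616 + 1/(287 + 3 + 1) = 89616 + 1/291 = 26078257/291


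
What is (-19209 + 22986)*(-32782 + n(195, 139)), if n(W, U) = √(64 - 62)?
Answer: -123817614 + 3777*√2 ≈ -1.2381e+8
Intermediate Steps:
n(W, U) = √2
(-19209 + 22986)*(-32782 + n(195, 139)) = (-19209 + 22986)*(-32782 + √2) = 3777*(-32782 + √2) = -123817614 + 3777*√2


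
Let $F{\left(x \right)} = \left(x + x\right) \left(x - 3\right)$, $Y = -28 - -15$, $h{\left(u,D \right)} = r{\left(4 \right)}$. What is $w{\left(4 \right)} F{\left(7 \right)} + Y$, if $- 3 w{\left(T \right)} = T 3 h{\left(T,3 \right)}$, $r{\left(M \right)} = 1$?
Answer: $-237$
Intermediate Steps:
$h{\left(u,D \right)} = 1$
$w{\left(T \right)} = - T$ ($w{\left(T \right)} = - \frac{T 3 \cdot 1}{3} = - \frac{3 T 1}{3} = - \frac{3 T}{3} = - T$)
$Y = -13$ ($Y = -28 + 15 = -13$)
$F{\left(x \right)} = 2 x \left(-3 + x\right)$
$w{\left(4 \right)} F{\left(7 \right)} + Y = \left(-1\right) 4 \cdot 2 \cdot 7 \left(-3 + 7\right) - 13 = - 4 \cdot 2 \cdot 7 \cdot 4 - 13 = \left(-4\right) 56 - 13 = -224 - 13 = -237$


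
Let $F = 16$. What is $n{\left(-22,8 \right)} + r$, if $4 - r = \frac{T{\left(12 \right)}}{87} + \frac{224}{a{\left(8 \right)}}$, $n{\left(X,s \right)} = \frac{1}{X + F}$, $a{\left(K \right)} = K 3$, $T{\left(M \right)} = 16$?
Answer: $- \frac{989}{174} \approx -5.6839$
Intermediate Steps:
$a{\left(K \right)} = 3 K$
$n{\left(X,s \right)} = \frac{1}{16 + X}$ ($n{\left(X,s \right)} = \frac{1}{X + 16} = \frac{1}{16 + X}$)
$r = - \frac{160}{29}$ ($r = 4 - \left(\frac{16}{87} + \frac{224}{3 \cdot 8}\right) = 4 - \left(16 \cdot \frac{1}{87} + \frac{224}{24}\right) = 4 - \left(\frac{16}{87} + 224 \cdot \frac{1}{24}\right) = 4 - \left(\frac{16}{87} + \frac{28}{3}\right) = 4 - \frac{276}{29} = - \frac{160}{29} \approx -5.5172$)
$n{\left(-22,8 \right)} + r = \frac{1}{16 - 22} - \frac{160}{29} = \frac{1}{-6} - \frac{160}{29} = - \frac{1}{6} - \frac{160}{29} = - \frac{989}{174}$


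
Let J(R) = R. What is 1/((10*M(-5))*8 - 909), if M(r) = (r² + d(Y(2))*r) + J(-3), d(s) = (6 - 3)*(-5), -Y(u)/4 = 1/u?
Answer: 1/6851 ≈ 0.00014596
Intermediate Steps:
Y(u) = -4/u
d(s) = -15 (d(s) = 3*(-5) = -15)
M(r) = -3 + r² - 15*r (M(r) = (r² - 15*r) - 3 = -3 + r² - 15*r)
1/((10*M(-5))*8 - 909) = 1/((10*(-3 + (-5)² - 15*(-5)))*8 - 909) = 1/((10*(-3 + 25 + 75))*8 - 909) = 1/((10*97)*8 - 909) = 1/(970*8 - 909) = 1/(7760 - 909) = 1/6851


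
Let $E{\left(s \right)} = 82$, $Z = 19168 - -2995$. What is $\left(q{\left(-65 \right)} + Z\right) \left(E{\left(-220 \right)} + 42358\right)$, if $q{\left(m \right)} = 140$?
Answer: $946539320$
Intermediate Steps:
$Z = 22163$ ($Z = 19168 + 2995 = 22163$)
$\left(q{\left(-65 \right)} + Z\right) \left(E{\left(-220 \right)} + 42358\right) = \left(140 + 22163\right) \left(82 + 42358\right) = 22303 \cdot 42440 = 946539320$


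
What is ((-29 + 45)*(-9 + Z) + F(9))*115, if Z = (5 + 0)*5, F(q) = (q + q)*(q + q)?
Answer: 66700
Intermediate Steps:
F(q) = 4*q**2 (F(q) = (2*q)*(2*q) = 4*q**2)
Z = 25 (Z = 5*5 = 25)
((-29 + 45)*(-9 + Z) + F(9))*115 = ((-29 + 45)*(-9 + 25) + 4*9**2)*115 = (16*16 + 4*81)*115 = (256 + 324)*115 = 580*115 = 66700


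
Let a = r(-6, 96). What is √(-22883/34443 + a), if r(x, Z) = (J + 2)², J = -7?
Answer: 4*√200485049/11481 ≈ 4.9331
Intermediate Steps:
r(x, Z) = 25 (r(x, Z) = (-7 + 2)² = (-5)² = 25)
a = 25
√(-22883/34443 + a) = √(-22883/34443 + 25) = √(838192/34443) = 4*√200485049/11481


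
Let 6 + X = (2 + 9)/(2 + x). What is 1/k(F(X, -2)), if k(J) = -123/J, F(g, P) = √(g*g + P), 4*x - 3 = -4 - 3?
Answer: -√23/123 ≈ -0.038990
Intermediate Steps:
x = -1 (x = ¾ + (-4 - 3)/4 = ¾ + (¼)*(-7) = ¾ - 7/4 = -1)
X = 5 (X = -6 + (2 + 9)/(2 - 1) = -6 + 11/1 = -6 + 11*1 = -6 + 11 = 5)
F(g, P) = √(P + g²) (F(g, P) = √(g² + P) = √(P + g²))
1/k(F(X, -2)) = 1/(-123/√(-2 + 5²)) = 1/(-123/√(-2 + 25)) = 1/(-123*√23/23) = -√23/123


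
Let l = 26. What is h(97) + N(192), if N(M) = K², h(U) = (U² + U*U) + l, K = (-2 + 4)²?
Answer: 18860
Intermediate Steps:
K = 4 (K = 2² = 4)
h(U) = 26 + 2*U² (h(U) = (U² + U*U) + 26 = (U² + U²) + 26 = 2*U² + 26 = 26 + 2*U²)
N(M) = 16 (N(M) = 4² = 16)
h(97) + N(192) = (26 + 2*97²) + 16 = (26 + 2*9409) + 16 = (26 + 18818) + 16 = 18844 + 16 = 18860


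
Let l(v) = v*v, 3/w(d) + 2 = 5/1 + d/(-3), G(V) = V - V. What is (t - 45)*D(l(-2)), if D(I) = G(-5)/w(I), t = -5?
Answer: 0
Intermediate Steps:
G(V) = 0
w(d) = 3/(3 - d/3) (w(d) = 3/(-2 + (5/1 + d/(-3))) = 3/(-2 + (5*1 + d*(-1/3))) = 3/(-2 + (5 - d/3)) = 3/(3 - d/3))
l(v) = v**2
D(I) = 0 (D(I) = 0/((-9/(-9 + I))) = 0*(1 - I/9) = 0)
(t - 45)*D(l(-2)) = (-5 - 45)*0 = -50*0 = 0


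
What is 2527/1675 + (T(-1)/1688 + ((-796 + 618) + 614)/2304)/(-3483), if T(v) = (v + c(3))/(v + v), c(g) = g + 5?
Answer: 24875953157/16489396800 ≈ 1.5086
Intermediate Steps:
c(g) = 5 + g
T(v) = (8 + v)/(2*v) (T(v) = (v + (5 + 3))/(v + v) = (v + 8)/((2*v)) = (8 + v)*(1/(2*v)) = (8 + v)/(2*v))
2527/1675 + (T(-1)/1688 + ((-796 + 618) + 614)/2304)/(-3483) = 2527/1675 + (((½)*(8 - 1)/(-1))/1688 + ((-796 + 618) + 614)/2304)/(-3483) = 2527*(1/1675) + (((½)*(-1)*7)*(1/1688) + (-178 + 614)*(1/2304))*(-1/3483) = 2527/1675 + (-7/2*1/1688 + 436*(1/2304))*(-1/3483) = 2527/1675 + (-7/3376 + 109/576)*(-1/3483) = 2527/1675 + (22747/121536)*(-1/3483) = 2527/1675 - 529/9844416 = 24875953157/16489396800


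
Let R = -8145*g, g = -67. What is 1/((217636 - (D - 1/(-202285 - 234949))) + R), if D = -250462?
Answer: 437234/443273513241 ≈ 9.8638e-7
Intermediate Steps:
R = 545715 (R = -8145*(-67) = 545715)
1/((217636 - (D - 1/(-202285 - 234949))) + R) = 1/((217636 - (-250462 - 1/(-202285 - 234949))) + 545715) = 1/((217636 - (-250462 - 1/(-437234))) + 545715) = 1/((217636 - (-250462 - 1*(-1/437234))) + 545715) = 1/((217636 - (-250462 + 1/437234)) + 545715) = 1/((217636 - 1*(-109510502107/437234)) + 545715) = 1/((217636 + 109510502107/437234) + 545715) = 1/(204668360931/437234 + 545715) = 1/(443273513241/437234) = 437234/443273513241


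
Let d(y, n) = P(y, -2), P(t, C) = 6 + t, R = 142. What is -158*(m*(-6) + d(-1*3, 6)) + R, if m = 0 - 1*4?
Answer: -4124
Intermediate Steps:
d(y, n) = 6 + y
m = -4 (m = 0 - 4 = -4)
-158*(m*(-6) + d(-1*3, 6)) + R = -158*(-4*(-6) + (6 - 1*3)) + 142 = -158*(24 + (6 - 3)) + 142 = -158*(24 + 3) + 142 = -158*27 + 142 = -4266 + 142 = -4124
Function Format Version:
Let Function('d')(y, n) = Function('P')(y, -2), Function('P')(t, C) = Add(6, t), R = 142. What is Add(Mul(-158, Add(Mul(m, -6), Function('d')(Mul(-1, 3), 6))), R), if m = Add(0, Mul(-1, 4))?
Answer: -4124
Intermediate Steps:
Function('d')(y, n) = Add(6, y)
m = -4 (m = Add(0, -4) = -4)
Add(Mul(-158, Add(Mul(m, -6), Function('d')(Mul(-1, 3), 6))), R) = Add(Mul(-158, Add(Mul(-4, -6), Add(6, Mul(-1, 3)))), 142) = Add(Mul(-158, Add(24, Add(6, -3))), 142) = Add(Mul(-158, Add(24, 3)), 142) = Add(Mul(-158, 27), 142) = Add(-4266, 142) = -4124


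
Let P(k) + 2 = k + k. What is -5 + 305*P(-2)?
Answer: -1835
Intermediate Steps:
P(k) = -2 + 2*k (P(k) = -2 + (k + k) = -2 + 2*k)
-5 + 305*P(-2) = -5 + 305*(-2 + 2*(-2)) = -5 + 305*(-2 - 4) = -5 + 305*(-6) = -5 - 1830 = -1835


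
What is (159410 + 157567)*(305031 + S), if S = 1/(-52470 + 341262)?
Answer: 9307555465837427/96264 ≈ 9.6688e+10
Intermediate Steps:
S = 1/288792 ≈ 3.4627e-6
(159410 + 157567)*(305031 + S) = (159410 + 157567)*(305031 + 1/288792) = 316977*(88090512553/288792) = 9307555465837427/96264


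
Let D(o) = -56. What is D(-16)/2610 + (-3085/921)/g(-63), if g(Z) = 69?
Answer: -215011/3071535 ≈ -0.070001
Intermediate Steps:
D(-16)/2610 + (-3085/921)/g(-63) = -56/2610 - 3085/921/69 = -56*1/2610 - 3085*1/921*(1/69) = -28/1305 - 3085/921*1/69 = -28/1305 - 3085/63549 = -215011/3071535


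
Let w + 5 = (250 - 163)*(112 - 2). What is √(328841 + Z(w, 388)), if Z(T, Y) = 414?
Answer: √329255 ≈ 573.81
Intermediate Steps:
w = 9565 (w = -5 + (250 - 163)*(112 - 2) = -5 + 87*110 = -5 + 9570 = 9565)
√(328841 + Z(w, 388)) = √(328841 + 414) = √329255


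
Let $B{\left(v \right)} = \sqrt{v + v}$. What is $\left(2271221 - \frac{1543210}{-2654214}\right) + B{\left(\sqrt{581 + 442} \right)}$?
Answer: $\frac{3014154059252}{1327107} + \sqrt{2} \sqrt[4]{1023} \approx 2.2712 \cdot 10^{6}$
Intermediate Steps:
$B{\left(v \right)} = \sqrt{2} \sqrt{v}$ ($B{\left(v \right)} = \sqrt{2 v} = \sqrt{2} \sqrt{v}$)
$\left(2271221 - \frac{1543210}{-2654214}\right) + B{\left(\sqrt{581 + 442} \right)} = \left(2271221 - \frac{1543210}{-2654214}\right) + \sqrt{2} \sqrt{\sqrt{581 + 442}} = \left(2271221 - - \frac{771605}{1327107}\right) + \sqrt{2} \sqrt{\sqrt{1023}} = \left(2271221 + \frac{771605}{1327107}\right) + \sqrt{2} \sqrt[4]{1023} = \frac{3014154059252}{1327107} + \sqrt{2} \sqrt[4]{1023}$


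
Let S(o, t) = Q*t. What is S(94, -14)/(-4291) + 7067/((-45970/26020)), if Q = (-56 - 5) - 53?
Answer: -11273096858/2817961 ≈ -4000.4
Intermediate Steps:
Q = -114 (Q = -61 - 53 = -114)
S(o, t) = -114*t
S(94, -14)/(-4291) + 7067/((-45970/26020)) = -114*(-14)/(-4291) + 7067/((-45970/26020)) = 1596*(-1/4291) + 7067/((-45970*1/26020)) = -228/613 + 7067/(-4597/2602) = -228/613 + 7067*(-2602/4597) = -228/613 - 18388334/4597 = -11273096858/2817961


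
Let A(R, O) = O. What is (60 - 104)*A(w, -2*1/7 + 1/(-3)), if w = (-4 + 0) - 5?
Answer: 572/21 ≈ 27.238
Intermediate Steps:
w = -9 (w = -4 - 5 = -9)
(60 - 104)*A(w, -2*1/7 + 1/(-3)) = (60 - 104)*(-2*1/7 + 1/(-3)) = -44*(-2*1/7 + 1*(-1/3)) = -44*(-2/7 - 1/3) = -44*(-13/21) = 572/21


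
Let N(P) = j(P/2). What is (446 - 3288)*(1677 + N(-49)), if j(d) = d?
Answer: -4696405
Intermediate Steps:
N(P) = P/2
(446 - 3288)*(1677 + N(-49)) = (446 - 3288)*(1677 + (½)*(-49)) = -2842*(1677 - 49/2) = -2842*3305/2 = -4696405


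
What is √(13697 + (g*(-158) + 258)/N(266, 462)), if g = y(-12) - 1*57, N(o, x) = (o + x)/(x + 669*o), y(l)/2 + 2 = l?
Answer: √569244377/13 ≈ 1835.3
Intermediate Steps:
y(l) = -4 + 2*l
N(o, x) = (o + x)/(x + 669*o)
g = -85 (g = (-4 + 2*(-12)) - 1*57 = (-4 - 24) - 57 = -28 - 57 = -85)
√(13697 + (g*(-158) + 258)/N(266, 462)) = √(13697 + (-85*(-158) + 258)/(((266 + 462)/(462 + 669*266)))) = √(13697 + (13430 + 258)/((728/(462 + 177954)))) = √(13697 + 13688/((728/178416))) = √(13697 + 13688/(((1/178416)*728))) = √(13697 + 13688/(13/3186)) = √(13697 + 13688*(3186/13)) = √(13697 + 43609968/13) = √(43788029/13) = √569244377/13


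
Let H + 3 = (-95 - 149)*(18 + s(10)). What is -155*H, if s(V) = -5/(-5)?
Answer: 719045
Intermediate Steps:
s(V) = 1 (s(V) = -5*(-⅕) = 1)
H = -4639 (H = -3 + (-95 - 149)*(18 + 1) = -3 - 244*19 = -3 - 4636 = -4639)
-155*H = -155*(-4639) = 719045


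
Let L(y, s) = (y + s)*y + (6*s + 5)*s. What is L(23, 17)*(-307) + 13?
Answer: -840860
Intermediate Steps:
L(y, s) = s*(5 + 6*s) + y*(s + y) (L(y, s) = (s + y)*y + (5 + 6*s)*s = y*(s + y) + s*(5 + 6*s) = s*(5 + 6*s) + y*(s + y))
L(23, 17)*(-307) + 13 = (23² + 5*17 + 6*17² + 17*23)*(-307) + 13 = (529 + 85 + 6*289 + 391)*(-307) + 13 = (529 + 85 + 1734 + 391)*(-307) + 13 = 2739*(-307) + 13 = -840873 + 13 = -840860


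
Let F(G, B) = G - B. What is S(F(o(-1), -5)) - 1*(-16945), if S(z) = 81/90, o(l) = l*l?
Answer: 169459/10 ≈ 16946.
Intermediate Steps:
o(l) = l²
S(z) = 9/10 (S(z) = 81*(1/90) = 9/10)
S(F(o(-1), -5)) - 1*(-16945) = 9/10 - 1*(-16945) = 9/10 + 16945 = 169459/10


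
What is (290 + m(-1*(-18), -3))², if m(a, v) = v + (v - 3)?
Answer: 78961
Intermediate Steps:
m(a, v) = -3 + 2*v (m(a, v) = v + (-3 + v) = -3 + 2*v)
(290 + m(-1*(-18), -3))² = (290 + (-3 + 2*(-3)))² = (290 + (-3 - 6))² = (290 - 9)² = 281² = 78961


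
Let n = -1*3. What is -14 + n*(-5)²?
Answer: -89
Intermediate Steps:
n = -3
-14 + n*(-5)² = -14 - 3*(-5)² = -14 - 3*25 = -14 - 75 = -89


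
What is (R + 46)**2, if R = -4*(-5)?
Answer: 4356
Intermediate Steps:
R = 20
(R + 46)**2 = (20 + 46)**2 = 66**2 = 4356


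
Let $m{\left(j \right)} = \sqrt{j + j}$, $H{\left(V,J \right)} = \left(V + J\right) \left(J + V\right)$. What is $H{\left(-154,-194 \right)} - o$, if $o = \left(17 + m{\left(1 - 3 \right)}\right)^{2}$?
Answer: $120819 - 68 i \approx 1.2082 \cdot 10^{5} - 68.0 i$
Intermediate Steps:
$H{\left(V,J \right)} = \left(J + V\right)^{2}$ ($H{\left(V,J \right)} = \left(J + V\right) \left(J + V\right) = \left(J + V\right)^{2}$)
$m{\left(j \right)} = \sqrt{2} \sqrt{j}$ ($m{\left(j \right)} = \sqrt{2 j} = \sqrt{2} \sqrt{j}$)
$o = \left(17 + 2 i\right)^{2}$ ($o = \left(17 + \sqrt{2} \sqrt{1 - 3}\right)^{2} = \left(17 + \sqrt{2} \sqrt{-2}\right)^{2} = \left(17 + \sqrt{2} i \sqrt{2}\right)^{2} = \left(17 + 2 i\right)^{2} \approx 285.0 + 68.0 i$)
$H{\left(-154,-194 \right)} - o = \left(-194 - 154\right)^{2} - \left(285 + 68 i\right) = \left(-348\right)^{2} - \left(285 + 68 i\right) = 121104 - \left(285 + 68 i\right) = 120819 - 68 i$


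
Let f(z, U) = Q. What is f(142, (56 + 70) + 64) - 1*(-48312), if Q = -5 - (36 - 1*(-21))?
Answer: 48250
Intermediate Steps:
Q = -62 (Q = -5 - (36 + 21) = -5 - 1*57 = -5 - 57 = -62)
f(z, U) = -62
f(142, (56 + 70) + 64) - 1*(-48312) = -62 - 1*(-48312) = -62 + 48312 = 48250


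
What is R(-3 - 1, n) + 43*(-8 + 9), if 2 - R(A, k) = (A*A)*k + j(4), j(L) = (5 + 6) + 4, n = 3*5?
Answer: -210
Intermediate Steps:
n = 15
j(L) = 15 (j(L) = 11 + 4 = 15)
R(A, k) = -13 - k*A² (R(A, k) = 2 - ((A*A)*k + 15) = 2 - (A²*k + 15) = 2 - (k*A² + 15) = 2 - (15 + k*A²) = 2 + (-15 - k*A²) = -13 - k*A²)
R(-3 - 1, n) + 43*(-8 + 9) = (-13 - 1*15*(-3 - 1)²) + 43*(-8 + 9) = (-13 - 1*15*(-4)²) + 43*1 = (-13 - 1*15*16) + 43 = (-13 - 240) + 43 = -253 + 43 = -210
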